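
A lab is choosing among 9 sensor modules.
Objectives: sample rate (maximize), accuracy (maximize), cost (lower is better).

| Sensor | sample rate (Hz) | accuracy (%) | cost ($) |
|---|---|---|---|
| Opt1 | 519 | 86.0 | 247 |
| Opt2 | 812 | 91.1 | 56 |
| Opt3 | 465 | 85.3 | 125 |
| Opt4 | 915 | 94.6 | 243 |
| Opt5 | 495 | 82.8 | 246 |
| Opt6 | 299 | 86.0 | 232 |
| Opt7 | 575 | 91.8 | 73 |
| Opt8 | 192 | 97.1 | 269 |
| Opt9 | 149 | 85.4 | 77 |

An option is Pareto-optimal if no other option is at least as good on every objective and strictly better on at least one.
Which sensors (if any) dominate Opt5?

Opt2, Opt4, Opt7

Opt2: sample rate 812≥495, accuracy 91.1≥82.8, cost 56≤246 — dominates Opt5.
Opt4: sample rate 915≥495, accuracy 94.6≥82.8, cost 243≤246 — dominates Opt5.
Opt7: sample rate 575≥495, accuracy 91.8≥82.8, cost 73≤246 — dominates Opt5.
Others (Opt1, Opt3, Opt6, Opt8, Opt9) are each worse than Opt5 on at least one objective.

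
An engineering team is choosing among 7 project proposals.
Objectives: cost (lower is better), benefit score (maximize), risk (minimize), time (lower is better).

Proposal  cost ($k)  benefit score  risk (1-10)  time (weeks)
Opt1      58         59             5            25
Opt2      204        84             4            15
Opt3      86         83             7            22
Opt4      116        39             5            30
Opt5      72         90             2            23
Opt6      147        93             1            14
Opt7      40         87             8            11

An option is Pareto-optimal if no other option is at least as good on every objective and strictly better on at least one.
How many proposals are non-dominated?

Opt1: not dominated.
Opt2: dominated by Opt6 (cost 147≤204, benefit score 93≥84, risk 1≤4, time 14≤15).
Opt3: not dominated.
Opt4: dominated by Opt1 (cost 58≤116, benefit score 59≥39, risk 5≤5, time 25≤30).
Opt5: not dominated.
Opt6: not dominated (best benefit score).
Opt7: not dominated (best cost).
Pareto-optimal: Opt1, Opt3, Opt5, Opt6, Opt7 → 5.

5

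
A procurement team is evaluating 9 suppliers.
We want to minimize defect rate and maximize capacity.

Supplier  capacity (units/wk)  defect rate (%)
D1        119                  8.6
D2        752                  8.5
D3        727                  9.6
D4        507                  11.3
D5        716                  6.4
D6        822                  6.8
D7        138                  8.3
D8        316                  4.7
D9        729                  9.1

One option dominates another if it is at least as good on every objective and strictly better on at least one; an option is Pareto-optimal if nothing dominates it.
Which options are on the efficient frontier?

D1: dominated by D2 (capacity 752≥119, defect rate 8.5≤8.6).
D2: dominated by D6 (capacity 822≥752, defect rate 6.8≤8.5).
D3: dominated by D2 (capacity 752≥727, defect rate 8.5≤9.6).
D4: dominated by D2 (capacity 752≥507, defect rate 8.5≤11.3).
D5: not dominated.
D6: not dominated (best capacity).
D7: dominated by D5 (capacity 716≥138, defect rate 6.4≤8.3).
D8: not dominated (best defect rate).
D9: dominated by D2 (capacity 752≥729, defect rate 8.5≤9.1).

D5, D6, D8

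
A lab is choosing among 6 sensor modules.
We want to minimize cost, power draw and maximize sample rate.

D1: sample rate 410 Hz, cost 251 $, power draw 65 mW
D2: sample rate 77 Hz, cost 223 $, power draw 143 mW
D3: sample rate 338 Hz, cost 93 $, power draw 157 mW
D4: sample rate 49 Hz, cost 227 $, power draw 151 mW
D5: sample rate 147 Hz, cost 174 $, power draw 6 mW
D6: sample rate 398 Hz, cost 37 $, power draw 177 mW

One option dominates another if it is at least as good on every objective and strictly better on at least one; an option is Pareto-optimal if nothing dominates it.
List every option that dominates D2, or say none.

D5: sample rate 147≥77, cost 174≤223, power draw 6≤143 — dominates D2.
Others (D1, D3, D4, D6) are each worse than D2 on at least one objective.

D5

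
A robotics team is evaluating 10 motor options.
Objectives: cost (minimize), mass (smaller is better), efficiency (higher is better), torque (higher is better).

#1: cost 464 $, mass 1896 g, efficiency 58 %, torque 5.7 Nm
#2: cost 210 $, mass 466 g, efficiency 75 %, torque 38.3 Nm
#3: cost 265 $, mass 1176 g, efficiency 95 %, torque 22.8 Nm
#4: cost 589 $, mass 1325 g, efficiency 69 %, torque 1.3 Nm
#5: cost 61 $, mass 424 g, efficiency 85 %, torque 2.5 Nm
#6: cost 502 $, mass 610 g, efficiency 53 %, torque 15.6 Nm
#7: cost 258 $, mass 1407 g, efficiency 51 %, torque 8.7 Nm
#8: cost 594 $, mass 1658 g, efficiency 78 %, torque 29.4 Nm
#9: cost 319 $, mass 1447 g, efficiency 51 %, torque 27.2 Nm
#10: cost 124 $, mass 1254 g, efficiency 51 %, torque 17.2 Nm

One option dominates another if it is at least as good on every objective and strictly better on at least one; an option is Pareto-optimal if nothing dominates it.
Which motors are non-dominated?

#2, #3, #5, #8, #10

#1: dominated by #2 (cost 210≤464, mass 466≤1896, efficiency 75≥58, torque 38.3≥5.7).
#2: not dominated (best torque).
#3: not dominated (best efficiency).
#4: dominated by #2 (cost 210≤589, mass 466≤1325, efficiency 75≥69, torque 38.3≥1.3).
#5: not dominated (best cost).
#6: dominated by #2 (cost 210≤502, mass 466≤610, efficiency 75≥53, torque 38.3≥15.6).
#7: dominated by #2 (cost 210≤258, mass 466≤1407, efficiency 75≥51, torque 38.3≥8.7).
#8: not dominated.
#9: dominated by #2 (cost 210≤319, mass 466≤1447, efficiency 75≥51, torque 38.3≥27.2).
#10: not dominated.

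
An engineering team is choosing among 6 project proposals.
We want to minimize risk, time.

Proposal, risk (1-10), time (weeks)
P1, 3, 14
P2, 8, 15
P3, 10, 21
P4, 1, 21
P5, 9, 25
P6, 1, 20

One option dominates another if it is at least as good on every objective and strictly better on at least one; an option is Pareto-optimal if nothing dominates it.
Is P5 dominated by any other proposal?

P1 vs P5: risk 3≤9, time 14≤25 — P1 is at least as good on every objective and strictly better on at least one, so P1 dominates P5.

Yes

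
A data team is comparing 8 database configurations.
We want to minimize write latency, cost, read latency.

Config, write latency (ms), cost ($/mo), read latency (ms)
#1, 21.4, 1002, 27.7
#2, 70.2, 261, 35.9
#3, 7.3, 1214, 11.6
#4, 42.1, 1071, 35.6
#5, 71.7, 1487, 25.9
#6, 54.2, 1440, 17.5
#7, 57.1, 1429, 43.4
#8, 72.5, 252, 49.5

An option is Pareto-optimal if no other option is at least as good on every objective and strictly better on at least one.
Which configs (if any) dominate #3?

#1: worse on write latency (21.4 vs 7.3).
#2: worse on write latency (70.2 vs 7.3).
#4: worse on write latency (42.1 vs 7.3).
#5: worse on write latency (71.7 vs 7.3).
#6: worse on write latency (54.2 vs 7.3).
#7: worse on write latency (57.1 vs 7.3).
#8: worse on write latency (72.5 vs 7.3).
No option dominates #3.

none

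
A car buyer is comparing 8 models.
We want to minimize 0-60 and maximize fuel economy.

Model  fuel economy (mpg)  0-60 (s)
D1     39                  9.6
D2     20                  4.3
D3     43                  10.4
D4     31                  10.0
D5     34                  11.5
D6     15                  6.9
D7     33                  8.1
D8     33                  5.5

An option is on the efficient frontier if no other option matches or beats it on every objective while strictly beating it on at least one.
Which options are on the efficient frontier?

D1: not dominated.
D2: not dominated (best 0-60).
D3: not dominated (best fuel economy).
D4: dominated by D1 (fuel economy 39≥31, 0-60 9.6≤10.0).
D5: dominated by D1 (fuel economy 39≥34, 0-60 9.6≤11.5).
D6: dominated by D2 (fuel economy 20≥15, 0-60 4.3≤6.9).
D7: dominated by D8 (fuel economy 33≥33, 0-60 5.5≤8.1).
D8: not dominated.

D1, D2, D3, D8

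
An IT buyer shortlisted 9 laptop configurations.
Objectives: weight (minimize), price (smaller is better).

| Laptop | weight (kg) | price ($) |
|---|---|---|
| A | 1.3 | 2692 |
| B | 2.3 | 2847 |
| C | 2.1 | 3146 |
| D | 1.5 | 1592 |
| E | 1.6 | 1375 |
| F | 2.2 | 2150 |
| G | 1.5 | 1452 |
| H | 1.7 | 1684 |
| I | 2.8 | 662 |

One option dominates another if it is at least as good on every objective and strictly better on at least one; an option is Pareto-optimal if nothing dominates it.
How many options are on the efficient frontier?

4

A: not dominated (best weight).
B: dominated by A (weight 1.3≤2.3, price 2692≤2847).
C: dominated by A (weight 1.3≤2.1, price 2692≤3146).
D: dominated by G (weight 1.5≤1.5, price 1452≤1592).
E: not dominated.
F: dominated by D (weight 1.5≤2.2, price 1592≤2150).
G: not dominated.
H: dominated by D (weight 1.5≤1.7, price 1592≤1684).
I: not dominated (best price).
Pareto-optimal: A, E, G, I → 4.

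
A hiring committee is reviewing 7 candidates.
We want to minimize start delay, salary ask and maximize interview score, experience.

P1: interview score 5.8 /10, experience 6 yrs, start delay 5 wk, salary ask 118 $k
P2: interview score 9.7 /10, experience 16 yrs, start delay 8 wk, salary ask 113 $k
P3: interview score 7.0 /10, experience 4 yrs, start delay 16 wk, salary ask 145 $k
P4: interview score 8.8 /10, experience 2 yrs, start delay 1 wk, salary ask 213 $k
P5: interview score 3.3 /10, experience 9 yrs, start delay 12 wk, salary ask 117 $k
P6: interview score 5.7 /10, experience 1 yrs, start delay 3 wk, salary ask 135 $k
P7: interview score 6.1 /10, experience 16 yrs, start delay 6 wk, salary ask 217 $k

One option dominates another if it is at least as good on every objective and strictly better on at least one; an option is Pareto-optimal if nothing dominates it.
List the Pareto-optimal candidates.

P1, P2, P4, P6, P7

P1: not dominated.
P2: not dominated (best interview score).
P3: dominated by P2 (interview score 9.7≥7.0, experience 16≥4, start delay 8≤16, salary ask 113≤145).
P4: not dominated (best start delay).
P5: dominated by P2 (interview score 9.7≥3.3, experience 16≥9, start delay 8≤12, salary ask 113≤117).
P6: not dominated.
P7: not dominated.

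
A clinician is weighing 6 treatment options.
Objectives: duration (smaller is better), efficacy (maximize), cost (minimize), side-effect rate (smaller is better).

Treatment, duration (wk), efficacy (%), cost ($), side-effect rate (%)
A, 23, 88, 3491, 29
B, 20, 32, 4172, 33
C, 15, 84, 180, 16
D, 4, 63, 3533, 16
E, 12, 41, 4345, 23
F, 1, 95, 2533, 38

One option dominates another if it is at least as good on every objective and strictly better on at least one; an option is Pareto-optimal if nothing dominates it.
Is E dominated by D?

Yes

D vs E: duration 4≤12, efficacy 63≥41, cost 3533≤4345, side-effect rate 16≤23 — D is at least as good on every objective with at least one strict improvement.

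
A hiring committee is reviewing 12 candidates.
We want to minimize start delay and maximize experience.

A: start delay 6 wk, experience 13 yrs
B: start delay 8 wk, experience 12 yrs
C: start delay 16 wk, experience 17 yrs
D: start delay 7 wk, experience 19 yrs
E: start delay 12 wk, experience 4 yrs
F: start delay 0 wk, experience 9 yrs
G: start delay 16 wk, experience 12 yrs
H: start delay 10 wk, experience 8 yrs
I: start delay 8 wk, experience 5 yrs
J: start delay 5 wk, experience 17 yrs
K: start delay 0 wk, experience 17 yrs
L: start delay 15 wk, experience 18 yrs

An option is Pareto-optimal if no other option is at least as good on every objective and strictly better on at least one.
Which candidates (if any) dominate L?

D: start delay 7≤15, experience 19≥18 — dominates L.
Others (A, B, C, E, F, G, H, I, J, K) are each worse than L on at least one objective.

D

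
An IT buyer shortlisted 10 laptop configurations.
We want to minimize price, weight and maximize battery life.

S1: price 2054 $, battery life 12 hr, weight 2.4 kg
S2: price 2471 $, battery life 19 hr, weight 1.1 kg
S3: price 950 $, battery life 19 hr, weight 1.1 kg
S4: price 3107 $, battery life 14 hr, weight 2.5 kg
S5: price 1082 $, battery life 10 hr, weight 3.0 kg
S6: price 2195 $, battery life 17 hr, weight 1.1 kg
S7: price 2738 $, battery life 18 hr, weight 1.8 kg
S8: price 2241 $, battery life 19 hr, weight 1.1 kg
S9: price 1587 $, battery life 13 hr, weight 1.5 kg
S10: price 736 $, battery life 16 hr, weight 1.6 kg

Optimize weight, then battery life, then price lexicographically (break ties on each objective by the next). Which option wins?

First minimize weight: best is 1.1, kept {S2, S3, S6, S8}.
Then maximize battery life: best is 19, kept {S2, S3, S8}.
Then minimize price: best is 950, kept {S3}.

S3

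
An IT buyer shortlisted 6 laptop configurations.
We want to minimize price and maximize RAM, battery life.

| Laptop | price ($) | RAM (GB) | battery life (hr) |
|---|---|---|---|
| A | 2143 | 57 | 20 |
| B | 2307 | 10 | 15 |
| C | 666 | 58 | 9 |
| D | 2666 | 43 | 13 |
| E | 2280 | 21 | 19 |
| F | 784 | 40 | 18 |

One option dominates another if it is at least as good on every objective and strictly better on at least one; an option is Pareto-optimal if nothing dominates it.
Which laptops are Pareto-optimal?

A: not dominated (best battery life).
B: dominated by A (price 2143≤2307, RAM 57≥10, battery life 20≥15).
C: not dominated (best price).
D: dominated by A (price 2143≤2666, RAM 57≥43, battery life 20≥13).
E: dominated by A (price 2143≤2280, RAM 57≥21, battery life 20≥19).
F: not dominated.

A, C, F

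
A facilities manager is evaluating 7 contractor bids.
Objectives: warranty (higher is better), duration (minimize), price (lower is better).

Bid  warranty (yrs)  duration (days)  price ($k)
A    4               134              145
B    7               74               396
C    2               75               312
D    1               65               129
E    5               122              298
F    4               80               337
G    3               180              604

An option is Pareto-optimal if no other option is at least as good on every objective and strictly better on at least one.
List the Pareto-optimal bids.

A, B, C, D, E, F

A: not dominated.
B: not dominated (best warranty).
C: not dominated.
D: not dominated (best duration).
E: not dominated.
F: not dominated.
G: dominated by A (warranty 4≥3, duration 134≤180, price 145≤604).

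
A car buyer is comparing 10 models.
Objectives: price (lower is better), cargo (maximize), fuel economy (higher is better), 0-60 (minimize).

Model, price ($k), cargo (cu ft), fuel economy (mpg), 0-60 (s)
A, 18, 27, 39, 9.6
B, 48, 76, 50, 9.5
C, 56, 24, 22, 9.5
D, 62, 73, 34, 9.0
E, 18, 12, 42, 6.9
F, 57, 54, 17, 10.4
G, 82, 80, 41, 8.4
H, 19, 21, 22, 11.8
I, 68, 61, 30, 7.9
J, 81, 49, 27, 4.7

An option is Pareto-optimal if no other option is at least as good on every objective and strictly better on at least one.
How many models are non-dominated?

7

A: not dominated.
B: not dominated (best fuel economy).
C: dominated by B (price 48≤56, cargo 76≥24, fuel economy 50≥22, 0-60 9.5≤9.5).
D: not dominated.
E: not dominated.
F: dominated by B (price 48≤57, cargo 76≥54, fuel economy 50≥17, 0-60 9.5≤10.4).
G: not dominated (best cargo).
H: dominated by A (price 18≤19, cargo 27≥21, fuel economy 39≥22, 0-60 9.6≤11.8).
I: not dominated.
J: not dominated (best 0-60).
Pareto-optimal: A, B, D, E, G, I, J → 7.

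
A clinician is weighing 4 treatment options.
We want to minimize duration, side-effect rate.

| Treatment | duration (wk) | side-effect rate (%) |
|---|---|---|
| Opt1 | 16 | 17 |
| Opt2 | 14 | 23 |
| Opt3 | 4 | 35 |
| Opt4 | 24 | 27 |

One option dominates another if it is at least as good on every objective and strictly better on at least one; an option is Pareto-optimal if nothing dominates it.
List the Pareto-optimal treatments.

Opt1, Opt2, Opt3

Opt1: not dominated (best side-effect rate).
Opt2: not dominated.
Opt3: not dominated (best duration).
Opt4: dominated by Opt1 (duration 16≤24, side-effect rate 17≤27).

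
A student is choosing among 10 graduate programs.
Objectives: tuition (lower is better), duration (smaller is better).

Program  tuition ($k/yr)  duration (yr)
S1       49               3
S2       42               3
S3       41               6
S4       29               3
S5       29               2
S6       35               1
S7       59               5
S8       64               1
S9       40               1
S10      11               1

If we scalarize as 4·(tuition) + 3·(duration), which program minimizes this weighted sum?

S1: 4·49 + 3·3 = 205
S2: 4·42 + 3·3 = 177
S3: 4·41 + 3·6 = 182
S4: 4·29 + 3·3 = 125
S5: 4·29 + 3·2 = 122
S6: 4·35 + 3·1 = 143
S7: 4·59 + 3·5 = 251
S8: 4·64 + 3·1 = 259
S9: 4·40 + 3·1 = 163
S10: 4·11 + 3·1 = 47
Lowest: S10 at 47.

S10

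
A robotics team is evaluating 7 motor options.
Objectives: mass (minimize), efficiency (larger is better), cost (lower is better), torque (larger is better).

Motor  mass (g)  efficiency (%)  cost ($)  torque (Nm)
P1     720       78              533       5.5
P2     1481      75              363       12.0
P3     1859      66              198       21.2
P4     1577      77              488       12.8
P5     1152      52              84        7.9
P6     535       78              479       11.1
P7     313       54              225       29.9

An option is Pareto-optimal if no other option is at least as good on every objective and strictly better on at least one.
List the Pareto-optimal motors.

P1: dominated by P6 (mass 535≤720, efficiency 78≥78, cost 479≤533, torque 11.1≥5.5).
P2: not dominated.
P3: not dominated.
P4: not dominated.
P5: not dominated (best cost).
P6: not dominated.
P7: not dominated (best mass).

P2, P3, P4, P5, P6, P7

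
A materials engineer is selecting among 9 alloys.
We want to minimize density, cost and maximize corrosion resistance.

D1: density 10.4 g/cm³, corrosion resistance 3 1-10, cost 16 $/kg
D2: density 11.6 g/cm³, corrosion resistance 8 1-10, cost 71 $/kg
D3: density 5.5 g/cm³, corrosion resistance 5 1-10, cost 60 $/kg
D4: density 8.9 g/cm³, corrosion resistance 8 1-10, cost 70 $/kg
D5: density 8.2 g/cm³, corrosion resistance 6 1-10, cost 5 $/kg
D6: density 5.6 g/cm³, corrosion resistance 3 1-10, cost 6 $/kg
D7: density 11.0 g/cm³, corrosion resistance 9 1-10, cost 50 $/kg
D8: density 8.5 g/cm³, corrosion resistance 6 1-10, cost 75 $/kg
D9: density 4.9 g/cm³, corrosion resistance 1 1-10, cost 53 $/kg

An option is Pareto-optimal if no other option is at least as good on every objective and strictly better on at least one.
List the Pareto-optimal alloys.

D1: dominated by D5 (density 8.2≤10.4, corrosion resistance 6≥3, cost 5≤16).
D2: dominated by D4 (density 8.9≤11.6, corrosion resistance 8≥8, cost 70≤71).
D3: not dominated.
D4: not dominated.
D5: not dominated (best cost).
D6: not dominated.
D7: not dominated (best corrosion resistance).
D8: dominated by D5 (density 8.2≤8.5, corrosion resistance 6≥6, cost 5≤75).
D9: not dominated (best density).

D3, D4, D5, D6, D7, D9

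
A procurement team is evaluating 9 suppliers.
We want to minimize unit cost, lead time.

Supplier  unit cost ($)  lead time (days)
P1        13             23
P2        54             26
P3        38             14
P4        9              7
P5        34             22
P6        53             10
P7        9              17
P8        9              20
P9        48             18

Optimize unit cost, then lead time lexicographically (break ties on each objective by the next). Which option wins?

First minimize unit cost: best is 9, kept {P4, P7, P8}.
Then minimize lead time: best is 7, kept {P4}.

P4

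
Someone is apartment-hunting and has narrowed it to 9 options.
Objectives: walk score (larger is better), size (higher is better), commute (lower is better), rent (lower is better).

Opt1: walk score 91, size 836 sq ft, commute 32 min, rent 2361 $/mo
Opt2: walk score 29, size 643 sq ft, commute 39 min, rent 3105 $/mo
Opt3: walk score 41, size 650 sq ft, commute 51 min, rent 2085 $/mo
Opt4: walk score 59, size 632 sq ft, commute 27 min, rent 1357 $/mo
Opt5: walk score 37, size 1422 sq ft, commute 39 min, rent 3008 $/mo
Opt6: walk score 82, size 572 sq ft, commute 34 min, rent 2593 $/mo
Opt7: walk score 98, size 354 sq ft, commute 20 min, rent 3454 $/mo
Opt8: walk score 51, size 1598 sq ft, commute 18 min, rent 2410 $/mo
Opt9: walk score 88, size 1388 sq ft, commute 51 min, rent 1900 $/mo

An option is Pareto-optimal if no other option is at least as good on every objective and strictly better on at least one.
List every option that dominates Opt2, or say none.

Opt1: walk score 91≥29, size 836≥643, commute 32≤39, rent 2361≤3105 — dominates Opt2.
Opt5: walk score 37≥29, size 1422≥643, commute 39≤39, rent 3008≤3105 — dominates Opt2.
Opt8: walk score 51≥29, size 1598≥643, commute 18≤39, rent 2410≤3105 — dominates Opt2.
Others (Opt3, Opt4, Opt6, Opt7, Opt9) are each worse than Opt2 on at least one objective.

Opt1, Opt5, Opt8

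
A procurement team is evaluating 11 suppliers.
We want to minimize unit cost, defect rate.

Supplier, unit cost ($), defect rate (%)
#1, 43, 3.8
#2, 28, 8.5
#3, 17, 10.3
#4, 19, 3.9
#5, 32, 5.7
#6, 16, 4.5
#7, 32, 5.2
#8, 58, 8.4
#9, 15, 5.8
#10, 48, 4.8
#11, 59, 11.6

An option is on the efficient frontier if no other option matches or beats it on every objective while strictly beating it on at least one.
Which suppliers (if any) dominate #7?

#4: unit cost 19≤32, defect rate 3.9≤5.2 — dominates #7.
#6: unit cost 16≤32, defect rate 4.5≤5.2 — dominates #7.
Others (#1, #2, #3, #5, #8, #9, #10, #11) are each worse than #7 on at least one objective.

#4, #6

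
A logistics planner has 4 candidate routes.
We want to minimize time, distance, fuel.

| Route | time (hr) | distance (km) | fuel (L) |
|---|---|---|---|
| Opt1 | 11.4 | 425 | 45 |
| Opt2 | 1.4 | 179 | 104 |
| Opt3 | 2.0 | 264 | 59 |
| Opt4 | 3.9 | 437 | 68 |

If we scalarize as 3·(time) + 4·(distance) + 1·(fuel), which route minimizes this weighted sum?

Opt1: 3·11.4 + 4·425 + 1·45 = 1779.2
Opt2: 3·1.4 + 4·179 + 1·104 = 824.2
Opt3: 3·2.0 + 4·264 + 1·59 = 1121.0
Opt4: 3·3.9 + 4·437 + 1·68 = 1827.7
Lowest: Opt2 at 824.2.

Opt2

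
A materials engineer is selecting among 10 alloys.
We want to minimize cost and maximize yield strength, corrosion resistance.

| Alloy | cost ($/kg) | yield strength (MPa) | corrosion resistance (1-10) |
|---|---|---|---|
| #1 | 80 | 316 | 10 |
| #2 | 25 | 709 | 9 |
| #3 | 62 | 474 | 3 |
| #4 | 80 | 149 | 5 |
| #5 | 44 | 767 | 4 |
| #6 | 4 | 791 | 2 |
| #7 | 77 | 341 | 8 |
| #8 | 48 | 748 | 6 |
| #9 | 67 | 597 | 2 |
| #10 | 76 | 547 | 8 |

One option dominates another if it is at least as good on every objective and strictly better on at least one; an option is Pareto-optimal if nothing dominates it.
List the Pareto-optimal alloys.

#1, #2, #5, #6, #8

#1: not dominated (best corrosion resistance).
#2: not dominated.
#3: dominated by #2 (cost 25≤62, yield strength 709≥474, corrosion resistance 9≥3).
#4: dominated by #1 (cost 80≤80, yield strength 316≥149, corrosion resistance 10≥5).
#5: not dominated.
#6: not dominated (best cost).
#7: dominated by #2 (cost 25≤77, yield strength 709≥341, corrosion resistance 9≥8).
#8: not dominated.
#9: dominated by #2 (cost 25≤67, yield strength 709≥597, corrosion resistance 9≥2).
#10: dominated by #2 (cost 25≤76, yield strength 709≥547, corrosion resistance 9≥8).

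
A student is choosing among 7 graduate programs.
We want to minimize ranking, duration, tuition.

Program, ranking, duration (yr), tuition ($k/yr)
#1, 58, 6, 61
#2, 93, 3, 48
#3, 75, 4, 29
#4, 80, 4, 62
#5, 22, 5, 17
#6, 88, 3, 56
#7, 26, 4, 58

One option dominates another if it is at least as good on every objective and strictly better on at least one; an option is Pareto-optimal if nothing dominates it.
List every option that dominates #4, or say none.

#3, #7

#3: ranking 75≤80, duration 4≤4, tuition 29≤62 — dominates #4.
#7: ranking 26≤80, duration 4≤4, tuition 58≤62 — dominates #4.
Others (#1, #2, #5, #6) are each worse than #4 on at least one objective.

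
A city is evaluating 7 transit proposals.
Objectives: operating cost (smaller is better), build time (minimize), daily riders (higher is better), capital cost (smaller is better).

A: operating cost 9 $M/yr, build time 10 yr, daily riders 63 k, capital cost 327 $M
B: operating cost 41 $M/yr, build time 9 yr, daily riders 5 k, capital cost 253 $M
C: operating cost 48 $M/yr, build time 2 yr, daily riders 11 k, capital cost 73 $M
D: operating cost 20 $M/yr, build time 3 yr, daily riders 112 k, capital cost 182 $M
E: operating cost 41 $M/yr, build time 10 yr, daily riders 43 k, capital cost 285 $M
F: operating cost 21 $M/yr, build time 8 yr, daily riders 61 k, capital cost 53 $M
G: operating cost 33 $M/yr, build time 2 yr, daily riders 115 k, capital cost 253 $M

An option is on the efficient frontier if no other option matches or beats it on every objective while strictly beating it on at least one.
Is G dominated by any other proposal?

A: worse on build time (10 vs 2).
B: worse on operating cost (41 vs 33).
C: worse on operating cost (48 vs 33).
D: worse on build time (3 vs 2).
E: worse on operating cost (41 vs 33).
F: worse on build time (8 vs 2).
No option is at least as good as G on every objective and strictly better on one.

No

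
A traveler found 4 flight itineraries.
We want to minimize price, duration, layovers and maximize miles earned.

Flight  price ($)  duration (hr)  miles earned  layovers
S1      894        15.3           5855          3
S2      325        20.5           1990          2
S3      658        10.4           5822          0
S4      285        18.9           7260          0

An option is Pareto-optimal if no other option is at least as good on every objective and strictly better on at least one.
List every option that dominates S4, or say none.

none

S1: worse on price (894 vs 285).
S2: worse on price (325 vs 285).
S3: worse on price (658 vs 285).
No option dominates S4.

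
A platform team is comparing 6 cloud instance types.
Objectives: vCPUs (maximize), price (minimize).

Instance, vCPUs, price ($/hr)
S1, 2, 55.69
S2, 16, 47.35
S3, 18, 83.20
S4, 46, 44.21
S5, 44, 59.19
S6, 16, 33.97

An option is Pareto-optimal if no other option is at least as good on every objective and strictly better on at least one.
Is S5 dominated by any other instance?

Yes

S4 vs S5: vCPUs 46≥44, price 44.21≤59.19 — S4 is at least as good on every objective and strictly better on at least one, so S4 dominates S5.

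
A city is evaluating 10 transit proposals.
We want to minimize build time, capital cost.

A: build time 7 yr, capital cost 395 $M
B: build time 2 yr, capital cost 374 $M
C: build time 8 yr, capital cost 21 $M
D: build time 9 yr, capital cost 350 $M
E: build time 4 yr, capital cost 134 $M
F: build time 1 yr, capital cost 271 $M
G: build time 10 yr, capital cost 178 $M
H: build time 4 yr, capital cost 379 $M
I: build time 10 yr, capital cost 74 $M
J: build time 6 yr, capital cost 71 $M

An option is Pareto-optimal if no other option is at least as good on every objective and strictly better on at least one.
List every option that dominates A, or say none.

B: build time 2≤7, capital cost 374≤395 — dominates A.
E: build time 4≤7, capital cost 134≤395 — dominates A.
F: build time 1≤7, capital cost 271≤395 — dominates A.
H: build time 4≤7, capital cost 379≤395 — dominates A.
J: build time 6≤7, capital cost 71≤395 — dominates A.
Others (C, D, G, I) are each worse than A on at least one objective.

B, E, F, H, J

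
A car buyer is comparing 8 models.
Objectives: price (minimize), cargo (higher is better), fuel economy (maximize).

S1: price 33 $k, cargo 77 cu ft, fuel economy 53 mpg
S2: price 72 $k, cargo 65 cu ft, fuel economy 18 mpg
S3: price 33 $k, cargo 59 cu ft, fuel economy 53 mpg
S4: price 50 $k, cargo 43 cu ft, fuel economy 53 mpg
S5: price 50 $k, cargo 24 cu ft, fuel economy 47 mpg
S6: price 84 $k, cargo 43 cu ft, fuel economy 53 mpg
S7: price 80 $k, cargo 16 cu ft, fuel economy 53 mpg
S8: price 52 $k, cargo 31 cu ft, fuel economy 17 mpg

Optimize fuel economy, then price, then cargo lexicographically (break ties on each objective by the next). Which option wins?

S1

First maximize fuel economy: best is 53, kept {S1, S3, S4, S6, S7}.
Then minimize price: best is 33, kept {S1, S3}.
Then maximize cargo: best is 77, kept {S1}.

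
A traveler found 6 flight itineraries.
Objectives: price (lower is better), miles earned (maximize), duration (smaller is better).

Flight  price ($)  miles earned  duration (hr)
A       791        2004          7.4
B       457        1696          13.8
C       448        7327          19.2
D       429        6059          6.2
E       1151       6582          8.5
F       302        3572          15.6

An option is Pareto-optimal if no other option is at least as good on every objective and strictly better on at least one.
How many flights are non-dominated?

4

A: dominated by D (price 429≤791, miles earned 6059≥2004, duration 6.2≤7.4).
B: dominated by D (price 429≤457, miles earned 6059≥1696, duration 6.2≤13.8).
C: not dominated (best miles earned).
D: not dominated (best duration).
E: not dominated.
F: not dominated (best price).
Pareto-optimal: C, D, E, F → 4.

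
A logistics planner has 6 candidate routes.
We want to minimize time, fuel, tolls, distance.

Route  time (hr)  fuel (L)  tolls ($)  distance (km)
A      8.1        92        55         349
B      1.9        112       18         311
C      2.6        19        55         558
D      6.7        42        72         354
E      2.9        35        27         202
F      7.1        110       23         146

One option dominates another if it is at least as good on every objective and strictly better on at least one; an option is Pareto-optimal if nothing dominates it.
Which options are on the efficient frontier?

A: dominated by E (time 2.9≤8.1, fuel 35≤92, tolls 27≤55, distance 202≤349).
B: not dominated (best time).
C: not dominated (best fuel).
D: dominated by E (time 2.9≤6.7, fuel 35≤42, tolls 27≤72, distance 202≤354).
E: not dominated.
F: not dominated (best distance).

B, C, E, F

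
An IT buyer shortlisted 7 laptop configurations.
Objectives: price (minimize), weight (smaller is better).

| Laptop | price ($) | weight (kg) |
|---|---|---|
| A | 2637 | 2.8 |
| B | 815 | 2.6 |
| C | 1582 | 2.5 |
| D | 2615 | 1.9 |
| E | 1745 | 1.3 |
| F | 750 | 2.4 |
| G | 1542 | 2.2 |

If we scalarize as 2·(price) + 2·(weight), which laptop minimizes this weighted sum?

A: 2·2637 + 2·2.8 = 5279.6
B: 2·815 + 2·2.6 = 1635.2
C: 2·1582 + 2·2.5 = 3169.0
D: 2·2615 + 2·1.9 = 5233.8
E: 2·1745 + 2·1.3 = 3492.6
F: 2·750 + 2·2.4 = 1504.8
G: 2·1542 + 2·2.2 = 3088.4
Lowest: F at 1504.8.

F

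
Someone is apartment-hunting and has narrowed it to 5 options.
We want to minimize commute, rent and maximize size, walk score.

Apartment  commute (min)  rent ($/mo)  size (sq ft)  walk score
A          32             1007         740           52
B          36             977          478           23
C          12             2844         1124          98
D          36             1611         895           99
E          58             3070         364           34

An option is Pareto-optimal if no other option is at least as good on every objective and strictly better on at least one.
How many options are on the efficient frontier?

4

A: not dominated.
B: not dominated (best rent).
C: not dominated (best commute).
D: not dominated (best walk score).
E: dominated by A (commute 32≤58, rent 1007≤3070, size 740≥364, walk score 52≥34).
Pareto-optimal: A, B, C, D → 4.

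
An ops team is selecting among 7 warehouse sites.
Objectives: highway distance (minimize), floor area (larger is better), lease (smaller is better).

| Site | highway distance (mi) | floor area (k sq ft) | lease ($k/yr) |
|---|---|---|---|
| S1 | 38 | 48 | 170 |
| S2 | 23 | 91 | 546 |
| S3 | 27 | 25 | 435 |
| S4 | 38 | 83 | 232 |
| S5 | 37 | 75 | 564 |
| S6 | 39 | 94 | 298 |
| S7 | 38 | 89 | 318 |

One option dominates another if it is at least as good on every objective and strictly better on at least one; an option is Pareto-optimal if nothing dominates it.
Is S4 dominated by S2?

No

S2 vs S4: S2 is worse on lease (546 vs 232), so it does not dominate S4.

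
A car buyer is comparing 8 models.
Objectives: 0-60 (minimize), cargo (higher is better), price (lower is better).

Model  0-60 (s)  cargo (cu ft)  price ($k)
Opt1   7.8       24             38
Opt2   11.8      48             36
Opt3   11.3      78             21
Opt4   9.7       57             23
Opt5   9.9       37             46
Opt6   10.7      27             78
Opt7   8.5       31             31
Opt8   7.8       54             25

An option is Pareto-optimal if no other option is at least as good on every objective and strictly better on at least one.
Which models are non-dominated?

Opt3, Opt4, Opt8

Opt1: dominated by Opt8 (0-60 7.8≤7.8, cargo 54≥24, price 25≤38).
Opt2: dominated by Opt3 (0-60 11.3≤11.8, cargo 78≥48, price 21≤36).
Opt3: not dominated (best cargo).
Opt4: not dominated.
Opt5: dominated by Opt4 (0-60 9.7≤9.9, cargo 57≥37, price 23≤46).
Opt6: dominated by Opt4 (0-60 9.7≤10.7, cargo 57≥27, price 23≤78).
Opt7: dominated by Opt8 (0-60 7.8≤8.5, cargo 54≥31, price 25≤31).
Opt8: not dominated.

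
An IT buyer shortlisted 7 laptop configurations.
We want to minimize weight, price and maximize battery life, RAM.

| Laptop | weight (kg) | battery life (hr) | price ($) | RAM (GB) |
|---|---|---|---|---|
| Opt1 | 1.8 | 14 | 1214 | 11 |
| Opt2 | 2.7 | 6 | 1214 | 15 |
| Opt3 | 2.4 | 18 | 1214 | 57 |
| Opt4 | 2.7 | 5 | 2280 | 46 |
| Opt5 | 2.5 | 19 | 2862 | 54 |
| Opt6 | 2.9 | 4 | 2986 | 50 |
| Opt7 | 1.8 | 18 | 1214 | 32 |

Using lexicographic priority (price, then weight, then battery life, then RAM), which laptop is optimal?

Opt7

First minimize price: best is 1214, kept {Opt1, Opt2, Opt3, Opt7}.
Then minimize weight: best is 1.8, kept {Opt1, Opt7}.
Then maximize battery life: best is 18, kept {Opt7}.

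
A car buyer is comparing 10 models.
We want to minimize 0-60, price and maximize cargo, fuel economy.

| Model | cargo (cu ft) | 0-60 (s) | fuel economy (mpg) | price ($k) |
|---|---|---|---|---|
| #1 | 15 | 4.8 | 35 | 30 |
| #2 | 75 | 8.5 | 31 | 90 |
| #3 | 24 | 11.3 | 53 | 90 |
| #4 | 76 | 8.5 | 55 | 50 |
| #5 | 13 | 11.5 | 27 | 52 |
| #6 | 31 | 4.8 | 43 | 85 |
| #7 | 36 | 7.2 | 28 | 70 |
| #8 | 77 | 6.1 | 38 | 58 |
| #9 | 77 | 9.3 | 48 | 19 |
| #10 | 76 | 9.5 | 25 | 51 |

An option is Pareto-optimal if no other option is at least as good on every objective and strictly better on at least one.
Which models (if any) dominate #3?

#4: cargo 76≥24, 0-60 8.5≤11.3, fuel economy 55≥53, price 50≤90 — dominates #3.
Others (#1, #2, #5, #6, #7, #8, #9, #10) are each worse than #3 on at least one objective.

#4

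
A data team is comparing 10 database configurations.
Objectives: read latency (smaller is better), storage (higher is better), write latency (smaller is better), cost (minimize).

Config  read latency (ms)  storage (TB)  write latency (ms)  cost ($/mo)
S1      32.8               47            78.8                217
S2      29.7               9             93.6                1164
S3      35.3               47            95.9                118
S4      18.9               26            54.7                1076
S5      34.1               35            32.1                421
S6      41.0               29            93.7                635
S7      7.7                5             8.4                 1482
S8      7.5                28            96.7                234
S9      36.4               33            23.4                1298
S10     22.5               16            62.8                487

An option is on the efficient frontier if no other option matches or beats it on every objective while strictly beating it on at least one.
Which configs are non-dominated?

S1, S3, S4, S5, S7, S8, S9, S10

S1: not dominated.
S2: dominated by S4 (read latency 18.9≤29.7, storage 26≥9, write latency 54.7≤93.6, cost 1076≤1164).
S3: not dominated (best cost).
S4: not dominated.
S5: not dominated.
S6: dominated by S1 (read latency 32.8≤41.0, storage 47≥29, write latency 78.8≤93.7, cost 217≤635).
S7: not dominated (best write latency).
S8: not dominated (best read latency).
S9: not dominated.
S10: not dominated.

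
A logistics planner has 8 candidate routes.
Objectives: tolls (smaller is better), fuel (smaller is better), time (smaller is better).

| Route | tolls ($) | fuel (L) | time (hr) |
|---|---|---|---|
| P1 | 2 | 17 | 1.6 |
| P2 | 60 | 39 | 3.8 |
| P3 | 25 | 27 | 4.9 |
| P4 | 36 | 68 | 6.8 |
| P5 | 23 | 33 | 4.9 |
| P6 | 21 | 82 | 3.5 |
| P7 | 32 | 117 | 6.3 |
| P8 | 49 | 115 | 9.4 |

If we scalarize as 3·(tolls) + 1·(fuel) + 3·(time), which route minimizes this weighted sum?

P1: 3·2 + 1·17 + 3·1.6 = 27.8
P2: 3·60 + 1·39 + 3·3.8 = 230.4
P3: 3·25 + 1·27 + 3·4.9 = 116.7
P4: 3·36 + 1·68 + 3·6.8 = 196.4
P5: 3·23 + 1·33 + 3·4.9 = 116.7
P6: 3·21 + 1·82 + 3·3.5 = 155.5
P7: 3·32 + 1·117 + 3·6.3 = 231.9
P8: 3·49 + 1·115 + 3·9.4 = 290.2
Lowest: P1 at 27.8.

P1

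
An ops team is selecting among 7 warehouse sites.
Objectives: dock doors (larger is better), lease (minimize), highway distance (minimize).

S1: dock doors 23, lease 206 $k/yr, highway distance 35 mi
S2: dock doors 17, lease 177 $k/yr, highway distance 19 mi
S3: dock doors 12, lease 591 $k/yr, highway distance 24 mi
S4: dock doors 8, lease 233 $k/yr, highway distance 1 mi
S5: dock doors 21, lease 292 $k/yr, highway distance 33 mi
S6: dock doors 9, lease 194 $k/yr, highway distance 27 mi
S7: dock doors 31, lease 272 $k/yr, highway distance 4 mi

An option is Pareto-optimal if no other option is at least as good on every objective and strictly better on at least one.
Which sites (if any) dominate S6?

S2: dock doors 17≥9, lease 177≤194, highway distance 19≤27 — dominates S6.
Others (S1, S3, S4, S5, S7) are each worse than S6 on at least one objective.

S2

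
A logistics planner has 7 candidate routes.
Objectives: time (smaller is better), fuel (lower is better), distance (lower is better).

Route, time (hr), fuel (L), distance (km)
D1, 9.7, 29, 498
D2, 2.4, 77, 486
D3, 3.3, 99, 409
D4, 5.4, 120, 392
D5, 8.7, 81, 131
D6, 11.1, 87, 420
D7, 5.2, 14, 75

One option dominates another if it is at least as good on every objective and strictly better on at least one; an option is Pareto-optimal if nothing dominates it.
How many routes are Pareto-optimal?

3

D1: dominated by D7 (time 5.2≤9.7, fuel 14≤29, distance 75≤498).
D2: not dominated (best time).
D3: not dominated.
D4: dominated by D7 (time 5.2≤5.4, fuel 14≤120, distance 75≤392).
D5: dominated by D7 (time 5.2≤8.7, fuel 14≤81, distance 75≤131).
D6: dominated by D5 (time 8.7≤11.1, fuel 81≤87, distance 131≤420).
D7: not dominated (best fuel).
Pareto-optimal: D2, D3, D7 → 3.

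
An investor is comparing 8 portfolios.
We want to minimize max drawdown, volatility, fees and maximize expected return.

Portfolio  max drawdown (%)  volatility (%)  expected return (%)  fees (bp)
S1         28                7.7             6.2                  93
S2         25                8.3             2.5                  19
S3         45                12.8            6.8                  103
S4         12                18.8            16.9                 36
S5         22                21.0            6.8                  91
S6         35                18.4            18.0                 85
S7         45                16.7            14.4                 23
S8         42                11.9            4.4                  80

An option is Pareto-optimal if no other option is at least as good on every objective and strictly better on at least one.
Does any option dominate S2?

No

S1: worse on max drawdown (28 vs 25).
S3: worse on max drawdown (45 vs 25).
S4: worse on volatility (18.8 vs 8.3).
S5: worse on volatility (21.0 vs 8.3).
S6: worse on max drawdown (35 vs 25).
S7: worse on max drawdown (45 vs 25).
S8: worse on max drawdown (42 vs 25).
No option is at least as good as S2 on every objective and strictly better on one.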